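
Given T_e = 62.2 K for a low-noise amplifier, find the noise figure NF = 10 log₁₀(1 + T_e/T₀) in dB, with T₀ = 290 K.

F = 1 + T_e/T₀ = 1 + 62.2/290 = 1.21448
NF = 10 log₁₀(1.21448) = 0.844 dB

0.844 dB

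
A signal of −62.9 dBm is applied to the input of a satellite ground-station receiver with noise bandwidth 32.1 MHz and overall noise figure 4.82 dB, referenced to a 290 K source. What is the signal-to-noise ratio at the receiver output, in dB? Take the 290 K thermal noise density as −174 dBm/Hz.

31.2 dB

Noise floor: N = −174 + 10 log₁₀(B) + NF
10 log₁₀(3.21×10⁷) = 75.07 dB
N = −174 + 75.07 + 4.82 = −94.11 dBm
SNR = P_sig − N = −62.9 − (−94.11) = 31.21 dB → 31.2 dB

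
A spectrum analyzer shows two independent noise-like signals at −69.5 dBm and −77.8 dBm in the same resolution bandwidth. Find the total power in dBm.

−68.9 dBm

Convert to linear, add, convert back:
P₁ = 1.12×10⁻¹⁰ W, P₂ = 1.66×10⁻¹¹ W
P_tot = 1.29×10⁻¹⁰ W → 10 log₁₀(P_tot / 10⁻³) = −68.9 dBm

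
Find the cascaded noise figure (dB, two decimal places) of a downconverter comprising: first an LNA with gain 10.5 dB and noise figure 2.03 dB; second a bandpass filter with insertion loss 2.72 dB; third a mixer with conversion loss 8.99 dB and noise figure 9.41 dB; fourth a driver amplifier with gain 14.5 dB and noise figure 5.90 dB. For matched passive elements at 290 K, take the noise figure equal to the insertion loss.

Convert to linear (a loss of L dB is a gain of −L dB): F_i = 10^(NF_i/10), G_i = 10^(G_i,dB/10)
  Stage 1: F_1 = 10^(2.03/10) = 1.596, G_1 = 10^(10.5/10) = 11.22
  Stage 2: F_2 = 10^(2.72/10) = 1.871, G_2 = 10^(−2.72/10) = 0.5346
  Stage 3: F_3 = 10^(9.41/10) = 8.730, G_3 = 10^(−8.99/10) = 0.1262
  Stage 4: F_4 = 10^(5.90/10) = 3.890, G_4 = 10^(14.5/10) = 28.18
Friis cascade:
  F = 1.596 + (1.871 − 1)/11.22 + (8.730 − 1)/5.998 + (3.890 − 1)/0.7568 = 6.781
NF = 10 log₁₀(6.781) = 8.31 dB

8.31 dB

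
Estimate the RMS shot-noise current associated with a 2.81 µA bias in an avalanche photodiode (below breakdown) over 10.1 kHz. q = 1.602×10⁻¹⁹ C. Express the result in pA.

I_n = √(2qI·B)
2qI·B = 2 × 1.602×10⁻¹⁹ × 2.81×10⁻⁶ × 1.01×10⁴ = 9.09×10⁻²¹ A²
I_n = √(9.09×10⁻²¹) = 9.54×10⁻¹¹ A = 95.4 pA

95.4 pA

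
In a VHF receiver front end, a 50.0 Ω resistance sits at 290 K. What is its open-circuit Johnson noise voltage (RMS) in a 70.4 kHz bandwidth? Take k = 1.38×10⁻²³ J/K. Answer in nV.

237 nV

V_n = √(4kTRB)
4kTRB = 4 × 1.38×10⁻²³ × 290 × 5.00×10¹ × 7.04×10⁴ = 5.63×10⁻¹⁴ V²
V_n = √(5.63×10⁻¹⁴) = 2.37×10⁻⁷ V = 237 nV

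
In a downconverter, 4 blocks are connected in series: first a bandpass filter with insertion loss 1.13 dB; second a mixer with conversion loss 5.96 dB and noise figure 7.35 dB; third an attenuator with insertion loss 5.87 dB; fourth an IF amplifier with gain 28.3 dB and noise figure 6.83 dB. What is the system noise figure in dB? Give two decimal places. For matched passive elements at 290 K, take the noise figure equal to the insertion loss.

19.88 dB

Convert to linear (a loss of L dB is a gain of −L dB): F_i = 10^(NF_i/10), G_i = 10^(G_i,dB/10)
  Stage 1: F_1 = 10^(1.13/10) = 1.297, G_1 = 10^(−1.13/10) = 0.7709
  Stage 2: F_2 = 10^(7.35/10) = 5.433, G_2 = 10^(−5.96/10) = 0.2535
  Stage 3: F_3 = 10^(5.87/10) = 3.864, G_3 = 10^(−5.87/10) = 0.2588
  Stage 4: F_4 = 10^(6.83/10) = 4.819, G_4 = 10^(28.3/10) = 676.1
Friis cascade:
  F = 1.297 + (5.433 − 1)/0.7709 + (3.864 − 1)/0.1954 + (4.819 − 1)/0.05058 = 97.21
NF = 10 log₁₀(97.21) = 19.88 dB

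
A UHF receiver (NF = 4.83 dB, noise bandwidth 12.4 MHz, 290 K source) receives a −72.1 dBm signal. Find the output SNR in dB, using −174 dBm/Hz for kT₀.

26.1 dB

Noise floor: N = −174 + 10 log₁₀(B) + NF
10 log₁₀(1.24×10⁷) = 70.93 dB
N = −174 + 70.93 + 4.83 = −98.24 dBm
SNR = P_sig − N = −72.1 − (−98.24) = 26.14 dB → 26.1 dB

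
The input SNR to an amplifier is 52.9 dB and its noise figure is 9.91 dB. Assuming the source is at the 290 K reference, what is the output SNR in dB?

42.99 dB

By definition F = SNR_in/SNR_out, so in dB: SNR_out = SNR_in − NF
SNR_out = 52.9 − 9.91 = 42.99 dB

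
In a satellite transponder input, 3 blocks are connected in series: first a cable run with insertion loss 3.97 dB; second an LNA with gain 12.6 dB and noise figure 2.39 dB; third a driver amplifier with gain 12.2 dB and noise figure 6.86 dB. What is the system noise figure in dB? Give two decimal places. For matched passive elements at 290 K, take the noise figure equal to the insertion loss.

Convert to linear (a loss of L dB is a gain of −L dB): F_i = 10^(NF_i/10), G_i = 10^(G_i,dB/10)
  Stage 1: F_1 = 10^(3.97/10) = 2.495, G_1 = 10^(−3.97/10) = 0.4009
  Stage 2: F_2 = 10^(2.39/10) = 1.734, G_2 = 10^(12.6/10) = 18.20
  Stage 3: F_3 = 10^(6.86/10) = 4.853, G_3 = 10^(12.2/10) = 16.60
Friis cascade:
  F = 2.495 + (1.734 − 1)/0.4009 + (4.853 − 1)/7.295 = 4.853
NF = 10 log₁₀(4.853) = 6.86 dB

6.86 dB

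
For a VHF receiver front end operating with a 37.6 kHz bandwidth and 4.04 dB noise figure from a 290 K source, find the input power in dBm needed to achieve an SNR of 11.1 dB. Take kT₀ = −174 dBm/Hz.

Sensitivity = −174 + 10 log₁₀(B) + NF + SNR_min
= −174 + 45.75 + 4.04 + 11.1
= −113.11 dBm → −113.1 dBm

−113.1 dBm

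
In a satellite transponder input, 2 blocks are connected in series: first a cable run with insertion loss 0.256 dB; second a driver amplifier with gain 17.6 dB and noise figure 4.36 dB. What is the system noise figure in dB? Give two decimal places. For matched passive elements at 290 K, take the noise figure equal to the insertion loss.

4.62 dB

Convert to linear (a loss of L dB is a gain of −L dB): F_i = 10^(NF_i/10), G_i = 10^(G_i,dB/10)
  Stage 1: F_1 = 10^(0.256/10) = 1.061, G_1 = 10^(−0.256/10) = 0.9428
  Stage 2: F_2 = 10^(4.36/10) = 2.729, G_2 = 10^(17.6/10) = 57.54
Friis cascade:
  F = 1.061 + (2.729 − 1)/0.9428 = 2.895
NF = 10 log₁₀(2.895) = 4.62 dB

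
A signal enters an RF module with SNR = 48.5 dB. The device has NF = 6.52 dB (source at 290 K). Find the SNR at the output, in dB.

41.98 dB

By definition F = SNR_in/SNR_out, so in dB: SNR_out = SNR_in − NF
SNR_out = 48.5 − 6.52 = 41.98 dB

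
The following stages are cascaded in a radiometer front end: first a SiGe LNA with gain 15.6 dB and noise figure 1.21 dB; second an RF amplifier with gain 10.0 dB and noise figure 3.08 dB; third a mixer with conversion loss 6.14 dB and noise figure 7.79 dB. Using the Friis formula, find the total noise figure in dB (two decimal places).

1.35 dB

Convert to linear (a loss of L dB is a gain of −L dB): F_i = 10^(NF_i/10), G_i = 10^(G_i,dB/10)
  Stage 1: F_1 = 10^(1.21/10) = 1.321, G_1 = 10^(15.6/10) = 36.31
  Stage 2: F_2 = 10^(3.08/10) = 2.032, G_2 = 10^(10.0/10) = 10.00
  Stage 3: F_3 = 10^(7.79/10) = 6.012, G_3 = 10^(−6.14/10) = 0.2432
Friis cascade:
  F = 1.321 + (2.032 − 1)/36.31 + (6.012 − 1)/363.1 = 1.364
NF = 10 log₁₀(1.364) = 1.35 dB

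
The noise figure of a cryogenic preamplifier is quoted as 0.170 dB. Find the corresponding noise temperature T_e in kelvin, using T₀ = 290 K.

11.6 K

F = 10^(0.170/10) = 1.03992
T_e = (F − 1)·T₀ = (1.03992 − 1) × 290 = 11.6 K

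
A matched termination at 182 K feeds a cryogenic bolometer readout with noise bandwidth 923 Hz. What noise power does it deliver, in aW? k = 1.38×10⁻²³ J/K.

2.32 aW

P_n = kTB = 1.38×10⁻²³ × 182 × 9.23×10² = 2.32×10⁻¹⁸ W = 2.32 aW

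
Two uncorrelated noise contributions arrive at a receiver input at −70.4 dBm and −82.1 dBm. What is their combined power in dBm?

−70.1 dBm

Convert to linear, add, convert back:
P₁ = 9.12×10⁻¹¹ W, P₂ = 6.17×10⁻¹² W
P_tot = 9.74×10⁻¹¹ W → 10 log₁₀(P_tot / 10⁻³) = −70.1 dBm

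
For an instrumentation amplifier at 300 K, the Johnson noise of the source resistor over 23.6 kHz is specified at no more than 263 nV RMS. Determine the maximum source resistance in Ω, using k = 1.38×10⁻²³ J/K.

Johnson–Nyquist: V_n = √(4kTRB) ⇒ R = V_n² / (4kTB)
4kTB = 4 × 1.38×10⁻²³ × 300 × 2.36×10⁴ = 3.91×10⁻¹⁶
R = (2.63×10⁻⁷)² / 3.91×10⁻¹⁶ = 1.77×10² Ω = 177 Ω

177 Ω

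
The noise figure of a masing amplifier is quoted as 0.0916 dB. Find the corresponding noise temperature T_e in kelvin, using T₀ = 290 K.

F = 10^(0.0916/10) = 1.02132
T_e = (F − 1)·T₀ = (1.02132 − 1) × 290 = 6.18 K

6.18 K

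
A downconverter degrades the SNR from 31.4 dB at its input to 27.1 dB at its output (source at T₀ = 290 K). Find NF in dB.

4.3 dB

NF (dB) = SNR_in(dB) − SNR_out(dB) when the source is at T₀
NF = 31.4 − 27.1 = 4.3 dB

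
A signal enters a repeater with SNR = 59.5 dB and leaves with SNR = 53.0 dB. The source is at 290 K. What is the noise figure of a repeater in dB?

NF (dB) = SNR_in(dB) − SNR_out(dB) when the source is at T₀
NF = 59.5 − 53.0 = 6.5 dB

6.5 dB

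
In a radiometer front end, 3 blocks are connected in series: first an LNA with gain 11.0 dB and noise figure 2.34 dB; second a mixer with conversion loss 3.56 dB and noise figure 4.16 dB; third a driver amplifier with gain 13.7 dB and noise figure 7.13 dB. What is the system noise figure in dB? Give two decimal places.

4.14 dB

Convert to linear (a loss of L dB is a gain of −L dB): F_i = 10^(NF_i/10), G_i = 10^(G_i,dB/10)
  Stage 1: F_1 = 10^(2.34/10) = 1.714, G_1 = 10^(11.0/10) = 12.59
  Stage 2: F_2 = 10^(4.16/10) = 2.606, G_2 = 10^(−3.56/10) = 0.4406
  Stage 3: F_3 = 10^(7.13/10) = 5.164, G_3 = 10^(13.7/10) = 23.44
Friis cascade:
  F = 1.714 + (2.606 − 1)/12.59 + (5.164 − 1)/5.546 = 2.592
NF = 10 log₁₀(2.592) = 4.14 dB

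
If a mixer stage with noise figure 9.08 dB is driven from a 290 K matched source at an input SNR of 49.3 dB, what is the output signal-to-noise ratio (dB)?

40.22 dB

By definition F = SNR_in/SNR_out, so in dB: SNR_out = SNR_in − NF
SNR_out = 49.3 − 9.08 = 40.22 dB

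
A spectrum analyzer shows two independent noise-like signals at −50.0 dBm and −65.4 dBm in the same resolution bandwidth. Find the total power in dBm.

−49.9 dBm

Convert to linear, add, convert back:
P₁ = 1.00×10⁻⁸ W, P₂ = 2.88×10⁻¹⁰ W
P_tot = 1.03×10⁻⁸ W → 10 log₁₀(P_tot / 10⁻³) = −49.9 dBm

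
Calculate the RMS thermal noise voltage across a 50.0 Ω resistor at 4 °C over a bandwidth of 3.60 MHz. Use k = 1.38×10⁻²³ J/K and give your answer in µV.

T = 4 °C + 273.15 = 277.15 K
V_n = √(4kTRB)
4kTRB = 4 × 1.38×10⁻²³ × 277.15 × 5.00×10¹ × 3.60×10⁶ = 2.75×10⁻¹² V²
V_n = √(2.75×10⁻¹²) = 1.66×10⁻⁶ V = 1.66 µV

1.66 µV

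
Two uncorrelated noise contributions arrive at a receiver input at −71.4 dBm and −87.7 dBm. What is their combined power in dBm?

Convert to linear, add, convert back:
P₁ = 7.24×10⁻¹¹ W, P₂ = 1.70×10⁻¹² W
P_tot = 7.41×10⁻¹¹ W → 10 log₁₀(P_tot / 10⁻³) = −71.3 dBm

−71.3 dBm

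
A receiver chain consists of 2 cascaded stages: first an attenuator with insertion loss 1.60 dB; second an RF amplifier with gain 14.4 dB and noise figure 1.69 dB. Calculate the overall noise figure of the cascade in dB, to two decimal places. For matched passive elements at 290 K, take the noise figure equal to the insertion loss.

Convert to linear (a loss of L dB is a gain of −L dB): F_i = 10^(NF_i/10), G_i = 10^(G_i,dB/10)
  Stage 1: F_1 = 10^(1.60/10) = 1.445, G_1 = 10^(−1.60/10) = 0.6918
  Stage 2: F_2 = 10^(1.69/10) = 1.476, G_2 = 10^(14.4/10) = 27.54
Friis cascade:
  F = 1.445 + (1.476 − 1)/0.6918 = 2.133
NF = 10 log₁₀(2.133) = 3.29 dB

3.29 dB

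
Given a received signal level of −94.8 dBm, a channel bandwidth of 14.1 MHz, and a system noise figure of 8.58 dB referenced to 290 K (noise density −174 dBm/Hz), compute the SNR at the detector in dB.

−0.9 dB

Noise floor: N = −174 + 10 log₁₀(B) + NF
10 log₁₀(1.41×10⁷) = 71.49 dB
N = −174 + 71.49 + 8.58 = −93.93 dBm
SNR = P_sig − N = −94.8 − (−93.93) = −0.87 dB → −0.9 dB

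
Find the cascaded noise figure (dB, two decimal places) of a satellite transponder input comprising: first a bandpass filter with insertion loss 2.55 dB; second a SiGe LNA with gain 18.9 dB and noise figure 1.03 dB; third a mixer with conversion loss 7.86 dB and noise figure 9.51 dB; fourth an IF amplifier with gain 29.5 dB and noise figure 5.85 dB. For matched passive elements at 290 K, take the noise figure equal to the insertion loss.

Convert to linear (a loss of L dB is a gain of −L dB): F_i = 10^(NF_i/10), G_i = 10^(G_i,dB/10)
  Stage 1: F_1 = 10^(2.55/10) = 1.799, G_1 = 10^(−2.55/10) = 0.5559
  Stage 2: F_2 = 10^(1.03/10) = 1.268, G_2 = 10^(18.9/10) = 77.62
  Stage 3: F_3 = 10^(9.51/10) = 8.933, G_3 = 10^(−7.86/10) = 0.1637
  Stage 4: F_4 = 10^(5.85/10) = 3.846, G_4 = 10^(29.5/10) = 891.3
Friis cascade:
  F = 1.799 + (1.268 − 1)/0.5559 + (8.933 − 1)/43.15 + (3.846 − 1)/7.063 = 2.867
NF = 10 log₁₀(2.867) = 4.57 dB

4.57 dB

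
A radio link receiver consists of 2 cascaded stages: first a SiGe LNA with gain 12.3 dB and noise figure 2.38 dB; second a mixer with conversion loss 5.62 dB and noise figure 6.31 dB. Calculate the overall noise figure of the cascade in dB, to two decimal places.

2.84 dB

Convert to linear (a loss of L dB is a gain of −L dB): F_i = 10^(NF_i/10), G_i = 10^(G_i,dB/10)
  Stage 1: F_1 = 10^(2.38/10) = 1.730, G_1 = 10^(12.3/10) = 16.98
  Stage 2: F_2 = 10^(6.31/10) = 4.276, G_2 = 10^(−5.62/10) = 0.2742
Friis cascade:
  F = 1.730 + (4.276 − 1)/16.98 = 1.923
NF = 10 log₁₀(1.923) = 2.84 dB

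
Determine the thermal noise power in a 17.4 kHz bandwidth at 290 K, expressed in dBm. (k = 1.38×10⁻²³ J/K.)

−131.6 dBm

P_n = kTB = 1.38×10⁻²³ × 290 × 1.74×10⁴ = 6.96×10⁻¹⁷ W
In dBm: 10 log₁₀(6.96×10⁻¹⁷ / 10⁻³) = −131.6 dBm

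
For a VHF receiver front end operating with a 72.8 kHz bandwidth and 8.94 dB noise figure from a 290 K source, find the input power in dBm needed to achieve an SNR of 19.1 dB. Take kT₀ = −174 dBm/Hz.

−97.3 dBm

Sensitivity = −174 + 10 log₁₀(B) + NF + SNR_min
= −174 + 48.62 + 8.94 + 19.1
= −97.34 dBm → −97.3 dBm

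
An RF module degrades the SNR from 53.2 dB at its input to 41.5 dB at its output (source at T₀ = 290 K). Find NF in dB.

NF (dB) = SNR_in(dB) − SNR_out(dB) when the source is at T₀
NF = 53.2 − 41.5 = 11.7 dB

11.7 dB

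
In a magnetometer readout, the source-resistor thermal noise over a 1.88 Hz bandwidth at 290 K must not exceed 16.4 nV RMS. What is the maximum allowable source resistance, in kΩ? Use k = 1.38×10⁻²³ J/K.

Johnson–Nyquist: V_n = √(4kTRB) ⇒ R = V_n² / (4kTB)
4kTB = 4 × 1.38×10⁻²³ × 290 × 1.88×10⁰ = 3.01×10⁻²⁰
R = (1.64×10⁻⁸)² / 3.01×10⁻²⁰ = 8.94×10³ Ω = 8.94 kΩ

8.94 kΩ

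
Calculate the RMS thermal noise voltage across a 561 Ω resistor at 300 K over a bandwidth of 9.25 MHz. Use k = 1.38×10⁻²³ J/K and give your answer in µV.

V_n = √(4kTRB)
4kTRB = 4 × 1.38×10⁻²³ × 300 × 5.61×10² × 9.25×10⁶ = 8.59×10⁻¹¹ V²
V_n = √(8.59×10⁻¹¹) = 9.27×10⁻⁶ V = 9.27 µV

9.27 µV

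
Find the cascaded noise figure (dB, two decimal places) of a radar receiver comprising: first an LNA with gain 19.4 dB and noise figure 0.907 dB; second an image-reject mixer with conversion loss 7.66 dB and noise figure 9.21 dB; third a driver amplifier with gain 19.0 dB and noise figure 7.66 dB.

2.15 dB

Convert to linear (a loss of L dB is a gain of −L dB): F_i = 10^(NF_i/10), G_i = 10^(G_i,dB/10)
  Stage 1: F_1 = 10^(0.907/10) = 1.232, G_1 = 10^(19.4/10) = 87.10
  Stage 2: F_2 = 10^(9.21/10) = 8.337, G_2 = 10^(−7.66/10) = 0.1714
  Stage 3: F_3 = 10^(7.66/10) = 5.834, G_3 = 10^(19.0/10) = 79.43
Friis cascade:
  F = 1.232 + (8.337 − 1)/87.10 + (5.834 − 1)/14.93 = 1.640
NF = 10 log₁₀(1.640) = 2.15 dB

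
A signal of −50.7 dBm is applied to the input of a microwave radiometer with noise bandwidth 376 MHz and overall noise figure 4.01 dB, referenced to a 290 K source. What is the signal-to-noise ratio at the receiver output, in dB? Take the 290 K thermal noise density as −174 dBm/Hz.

Noise floor: N = −174 + 10 log₁₀(B) + NF
10 log₁₀(3.76×10⁸) = 85.75 dB
N = −174 + 85.75 + 4.01 = −84.24 dBm
SNR = P_sig − N = −50.7 − (−84.24) = 33.54 dB → 33.5 dB

33.5 dB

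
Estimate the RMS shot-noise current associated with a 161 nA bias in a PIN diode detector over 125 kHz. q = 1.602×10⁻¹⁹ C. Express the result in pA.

I_n = √(2qI·B)
2qI·B = 2 × 1.602×10⁻¹⁹ × 1.61×10⁻⁷ × 1.25×10⁵ = 6.45×10⁻²¹ A²
I_n = √(6.45×10⁻²¹) = 8.03×10⁻¹¹ A = 80.3 pA

80.3 pA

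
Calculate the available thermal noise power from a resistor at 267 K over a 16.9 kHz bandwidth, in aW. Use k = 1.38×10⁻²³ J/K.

62.3 aW

P_n = kTB = 1.38×10⁻²³ × 267 × 1.69×10⁴ = 6.23×10⁻¹⁷ W = 62.3 aW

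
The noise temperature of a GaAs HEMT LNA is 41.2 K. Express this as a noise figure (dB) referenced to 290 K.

F = 1 + T_e/T₀ = 1 + 41.2/290 = 1.14207
NF = 10 log₁₀(1.14207) = 0.577 dB

0.577 dB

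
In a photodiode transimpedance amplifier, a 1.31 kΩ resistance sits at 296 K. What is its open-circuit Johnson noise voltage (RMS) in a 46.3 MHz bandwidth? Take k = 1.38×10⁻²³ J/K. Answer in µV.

31.5 µV

V_n = √(4kTRB)
4kTRB = 4 × 1.38×10⁻²³ × 296 × 1.31×10³ × 4.63×10⁷ = 9.91×10⁻¹⁰ V²
V_n = √(9.91×10⁻¹⁰) = 3.15×10⁻⁵ V = 31.5 µV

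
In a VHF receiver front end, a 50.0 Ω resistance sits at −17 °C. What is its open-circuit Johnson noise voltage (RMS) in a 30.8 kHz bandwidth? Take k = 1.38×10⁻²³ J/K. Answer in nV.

T = −17 °C + 273.15 = 256.15 K
V_n = √(4kTRB)
4kTRB = 4 × 1.38×10⁻²³ × 256.15 × 5.00×10¹ × 3.08×10⁴ = 2.18×10⁻¹⁴ V²
V_n = √(2.18×10⁻¹⁴) = 1.48×10⁻⁷ V = 148 nV

148 nV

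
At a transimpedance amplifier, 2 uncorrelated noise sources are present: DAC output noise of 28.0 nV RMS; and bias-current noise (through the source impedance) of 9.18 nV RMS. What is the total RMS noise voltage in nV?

29.5 nV

Uncorrelated sources add in power (mean-square): V_tot = √(ΣV_i²)
V_tot = √[(2.80×10⁻⁸)² + (9.18×10⁻⁹)²] = 2.95×10⁻⁸ V = 29.5 nV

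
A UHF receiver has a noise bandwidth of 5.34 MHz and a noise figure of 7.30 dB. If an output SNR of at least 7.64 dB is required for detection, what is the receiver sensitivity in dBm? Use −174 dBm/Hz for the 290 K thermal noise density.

Sensitivity = −174 + 10 log₁₀(B) + NF + SNR_min
= −174 + 67.28 + 7.30 + 7.64
= −91.78 dBm → −91.8 dBm

−91.8 dBm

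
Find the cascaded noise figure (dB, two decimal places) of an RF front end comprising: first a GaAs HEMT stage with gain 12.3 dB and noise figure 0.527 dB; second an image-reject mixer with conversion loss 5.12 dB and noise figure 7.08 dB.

1.37 dB

Convert to linear (a loss of L dB is a gain of −L dB): F_i = 10^(NF_i/10), G_i = 10^(G_i,dB/10)
  Stage 1: F_1 = 10^(0.527/10) = 1.129, G_1 = 10^(12.3/10) = 16.98
  Stage 2: F_2 = 10^(7.08/10) = 5.105, G_2 = 10^(−5.12/10) = 0.3076
Friis cascade:
  F = 1.129 + (5.105 − 1)/16.98 = 1.371
NF = 10 log₁₀(1.371) = 1.37 dB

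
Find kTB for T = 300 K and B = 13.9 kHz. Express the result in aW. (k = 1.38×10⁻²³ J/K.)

57.5 aW

P_n = kTB = 1.38×10⁻²³ × 300 × 1.39×10⁴ = 5.75×10⁻¹⁷ W = 57.5 aW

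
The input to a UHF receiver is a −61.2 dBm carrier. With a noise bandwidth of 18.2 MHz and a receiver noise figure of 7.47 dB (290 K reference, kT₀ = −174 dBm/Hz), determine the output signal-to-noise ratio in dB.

Noise floor: N = −174 + 10 log₁₀(B) + NF
10 log₁₀(1.82×10⁷) = 72.6 dB
N = −174 + 72.6 + 7.47 = −93.93 dBm
SNR = P_sig − N = −61.2 − (−93.93) = 32.73 dB → 32.7 dB

32.7 dB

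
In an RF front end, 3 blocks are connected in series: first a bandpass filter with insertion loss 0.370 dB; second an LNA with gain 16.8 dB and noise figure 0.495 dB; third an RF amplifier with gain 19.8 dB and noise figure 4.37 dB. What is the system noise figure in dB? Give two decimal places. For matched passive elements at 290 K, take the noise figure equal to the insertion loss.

Convert to linear (a loss of L dB is a gain of −L dB): F_i = 10^(NF_i/10), G_i = 10^(G_i,dB/10)
  Stage 1: F_1 = 10^(0.370/10) = 1.089, G_1 = 10^(−0.370/10) = 0.9183
  Stage 2: F_2 = 10^(0.495/10) = 1.121, G_2 = 10^(16.8/10) = 47.86
  Stage 3: F_3 = 10^(4.37/10) = 2.735, G_3 = 10^(19.8/10) = 95.50
Friis cascade:
  F = 1.089 + (1.121 − 1)/0.9183 + (2.735 − 1)/43.95 = 1.260
NF = 10 log₁₀(1.260) = 1.00 dB

1.00 dB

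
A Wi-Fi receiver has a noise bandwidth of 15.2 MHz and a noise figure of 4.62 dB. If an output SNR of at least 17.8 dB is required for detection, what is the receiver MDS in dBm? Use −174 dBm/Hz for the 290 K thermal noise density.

−79.8 dBm

Sensitivity = −174 + 10 log₁₀(B) + NF + SNR_min
= −174 + 71.82 + 4.62 + 17.8
= −79.76 dBm → −79.8 dBm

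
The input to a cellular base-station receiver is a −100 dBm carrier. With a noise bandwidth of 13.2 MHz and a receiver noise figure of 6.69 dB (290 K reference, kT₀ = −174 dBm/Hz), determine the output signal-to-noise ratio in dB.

Noise floor: N = −174 + 10 log₁₀(B) + NF
10 log₁₀(1.32×10⁷) = 71.21 dB
N = −174 + 71.21 + 6.69 = −96.10 dBm
SNR = P_sig − N = −100 − (−96.10) = −3.90 dB → −3.9 dB

−3.9 dB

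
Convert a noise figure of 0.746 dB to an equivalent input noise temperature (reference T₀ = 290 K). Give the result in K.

F = 10^(0.746/10) = 1.18741
T_e = (F − 1)·T₀ = (1.18741 − 1) × 290 = 54.3 K

54.3 K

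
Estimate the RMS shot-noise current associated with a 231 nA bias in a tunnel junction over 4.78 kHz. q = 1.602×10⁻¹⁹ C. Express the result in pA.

I_n = √(2qI·B)
2qI·B = 2 × 1.602×10⁻¹⁹ × 2.31×10⁻⁷ × 4.78×10³ = 3.54×10⁻²² A²
I_n = √(3.54×10⁻²²) = 1.88×10⁻¹¹ A = 18.8 pA

18.8 pA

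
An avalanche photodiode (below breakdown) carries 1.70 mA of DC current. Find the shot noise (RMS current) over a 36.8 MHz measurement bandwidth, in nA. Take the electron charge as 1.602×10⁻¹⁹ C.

142 nA

I_n = √(2qI·B)
2qI·B = 2 × 1.602×10⁻¹⁹ × 1.70×10⁻³ × 3.68×10⁷ = 2.00×10⁻¹⁴ A²
I_n = √(2.00×10⁻¹⁴) = 1.42×10⁻⁷ A = 142 nA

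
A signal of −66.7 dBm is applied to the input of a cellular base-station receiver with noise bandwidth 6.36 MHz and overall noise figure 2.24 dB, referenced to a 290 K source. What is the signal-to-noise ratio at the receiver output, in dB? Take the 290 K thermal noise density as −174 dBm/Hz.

37.0 dB

Noise floor: N = −174 + 10 log₁₀(B) + NF
10 log₁₀(6.36×10⁶) = 68.03 dB
N = −174 + 68.03 + 2.24 = −103.73 dBm
SNR = P_sig − N = −66.7 − (−103.73) = 37.03 dB → 37.0 dB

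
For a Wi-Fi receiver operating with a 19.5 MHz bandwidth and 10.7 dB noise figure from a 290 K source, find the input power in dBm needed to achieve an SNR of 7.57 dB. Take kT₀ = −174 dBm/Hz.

−82.8 dBm

Sensitivity = −174 + 10 log₁₀(B) + NF + SNR_min
= −174 + 72.9 + 10.7 + 7.57
= −82.83 dBm → −82.8 dBm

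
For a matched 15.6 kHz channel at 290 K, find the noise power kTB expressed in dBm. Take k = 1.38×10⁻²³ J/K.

−132.0 dBm

P_n = kTB = 1.38×10⁻²³ × 290 × 1.56×10⁴ = 6.24×10⁻¹⁷ W
In dBm: 10 log₁₀(6.24×10⁻¹⁷ / 10⁻³) = −132.0 dBm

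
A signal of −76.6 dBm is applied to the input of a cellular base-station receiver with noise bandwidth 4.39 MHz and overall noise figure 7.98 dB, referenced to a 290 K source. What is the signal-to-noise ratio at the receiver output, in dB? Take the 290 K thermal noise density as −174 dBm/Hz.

23.0 dB

Noise floor: N = −174 + 10 log₁₀(B) + NF
10 log₁₀(4.39×10⁶) = 66.42 dB
N = −174 + 66.42 + 7.98 = −99.60 dBm
SNR = P_sig − N = −76.6 − (−99.60) = 23.00 dB → 23.0 dB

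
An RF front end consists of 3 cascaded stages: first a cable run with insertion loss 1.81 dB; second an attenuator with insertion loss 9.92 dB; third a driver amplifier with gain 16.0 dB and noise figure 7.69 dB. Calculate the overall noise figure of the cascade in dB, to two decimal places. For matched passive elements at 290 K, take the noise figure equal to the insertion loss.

Convert to linear (a loss of L dB is a gain of −L dB): F_i = 10^(NF_i/10), G_i = 10^(G_i,dB/10)
  Stage 1: F_1 = 10^(1.81/10) = 1.517, G_1 = 10^(−1.81/10) = 0.6592
  Stage 2: F_2 = 10^(9.92/10) = 9.817, G_2 = 10^(−9.92/10) = 0.1019
  Stage 3: F_3 = 10^(7.69/10) = 5.875, G_3 = 10^(16.0/10) = 39.81
Friis cascade:
  F = 1.517 + (9.817 − 1)/0.6592 + (5.875 − 1)/0.06714 = 87.50
NF = 10 log₁₀(87.50) = 19.42 dB

19.42 dB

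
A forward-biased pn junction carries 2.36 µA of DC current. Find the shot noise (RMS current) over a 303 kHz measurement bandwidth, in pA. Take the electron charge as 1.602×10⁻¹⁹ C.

479 pA

I_n = √(2qI·B)
2qI·B = 2 × 1.602×10⁻¹⁹ × 2.36×10⁻⁶ × 3.03×10⁵ = 2.29×10⁻¹⁹ A²
I_n = √(2.29×10⁻¹⁹) = 4.79×10⁻¹⁰ A = 479 pA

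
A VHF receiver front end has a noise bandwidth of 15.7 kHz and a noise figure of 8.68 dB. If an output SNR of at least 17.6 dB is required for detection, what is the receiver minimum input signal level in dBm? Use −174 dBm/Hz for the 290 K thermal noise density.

Sensitivity = −174 + 10 log₁₀(B) + NF + SNR_min
= −174 + 41.96 + 8.68 + 17.6
= −105.76 dBm → −105.8 dBm

−105.8 dBm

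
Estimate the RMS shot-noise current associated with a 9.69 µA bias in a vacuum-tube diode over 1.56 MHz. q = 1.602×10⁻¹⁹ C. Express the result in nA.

2.20 nA

I_n = √(2qI·B)
2qI·B = 2 × 1.602×10⁻¹⁹ × 9.69×10⁻⁶ × 1.56×10⁶ = 4.84×10⁻¹⁸ A²
I_n = √(4.84×10⁻¹⁸) = 2.20×10⁻⁹ A = 2.20 nA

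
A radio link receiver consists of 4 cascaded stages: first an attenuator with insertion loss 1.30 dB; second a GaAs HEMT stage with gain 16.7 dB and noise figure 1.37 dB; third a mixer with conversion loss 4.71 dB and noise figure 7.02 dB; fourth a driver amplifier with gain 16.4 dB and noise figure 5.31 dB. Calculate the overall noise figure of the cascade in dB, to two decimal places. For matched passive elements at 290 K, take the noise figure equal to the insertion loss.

Convert to linear (a loss of L dB is a gain of −L dB): F_i = 10^(NF_i/10), G_i = 10^(G_i,dB/10)
  Stage 1: F_1 = 10^(1.30/10) = 1.349, G_1 = 10^(−1.30/10) = 0.7413
  Stage 2: F_2 = 10^(1.37/10) = 1.371, G_2 = 10^(16.7/10) = 46.77
  Stage 3: F_3 = 10^(7.02/10) = 5.035, G_3 = 10^(−4.71/10) = 0.3381
  Stage 4: F_4 = 10^(5.31/10) = 3.396, G_4 = 10^(16.4/10) = 43.65
Friis cascade:
  F = 1.349 + (1.371 − 1)/0.7413 + (5.035 − 1)/34.67 + (3.396 − 1)/11.72 = 2.170
NF = 10 log₁₀(2.170) = 3.36 dB

3.36 dB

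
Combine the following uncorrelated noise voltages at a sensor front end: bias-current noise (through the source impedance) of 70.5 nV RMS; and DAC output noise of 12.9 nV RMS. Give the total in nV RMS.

Uncorrelated sources add in power (mean-square): V_tot = √(ΣV_i²)
V_tot = √[(7.05×10⁻⁸)² + (1.29×10⁻⁸)²] = 7.17×10⁻⁸ V = 71.7 nV

71.7 nV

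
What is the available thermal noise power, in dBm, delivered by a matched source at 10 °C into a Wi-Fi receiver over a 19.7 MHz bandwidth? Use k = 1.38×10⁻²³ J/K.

T = 10 °C + 273.15 = 283.15 K
P_n = kTB = 1.38×10⁻²³ × 283.15 × 1.97×10⁷ = 7.70×10⁻¹⁴ W
In dBm: 10 log₁₀(7.70×10⁻¹⁴ / 10⁻³) = −101.1 dBm

−101.1 dBm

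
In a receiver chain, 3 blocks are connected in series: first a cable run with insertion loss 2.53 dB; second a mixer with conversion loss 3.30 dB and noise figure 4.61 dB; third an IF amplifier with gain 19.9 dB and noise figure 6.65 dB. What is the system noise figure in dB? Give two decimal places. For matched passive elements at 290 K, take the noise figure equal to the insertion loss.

Convert to linear (a loss of L dB is a gain of −L dB): F_i = 10^(NF_i/10), G_i = 10^(G_i,dB/10)
  Stage 1: F_1 = 10^(2.53/10) = 1.791, G_1 = 10^(−2.53/10) = 0.5585
  Stage 2: F_2 = 10^(4.61/10) = 2.891, G_2 = 10^(−3.30/10) = 0.4677
  Stage 3: F_3 = 10^(6.65/10) = 4.624, G_3 = 10^(19.9/10) = 97.72
Friis cascade:
  F = 1.791 + (2.891 − 1)/0.5585 + (4.624 − 1)/0.2612 = 19.05
NF = 10 log₁₀(19.05) = 12.80 dB

12.80 dB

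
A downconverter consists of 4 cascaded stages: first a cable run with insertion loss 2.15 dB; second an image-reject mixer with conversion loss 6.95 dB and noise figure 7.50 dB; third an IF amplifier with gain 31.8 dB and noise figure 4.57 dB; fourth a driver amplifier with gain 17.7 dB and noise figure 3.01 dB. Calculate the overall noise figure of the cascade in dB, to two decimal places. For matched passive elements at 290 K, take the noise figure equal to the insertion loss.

13.87 dB

Convert to linear (a loss of L dB is a gain of −L dB): F_i = 10^(NF_i/10), G_i = 10^(G_i,dB/10)
  Stage 1: F_1 = 10^(2.15/10) = 1.641, G_1 = 10^(−2.15/10) = 0.6095
  Stage 2: F_2 = 10^(7.50/10) = 5.623, G_2 = 10^(−6.95/10) = 0.2018
  Stage 3: F_3 = 10^(4.57/10) = 2.864, G_3 = 10^(31.8/10) = 1514
  Stage 4: F_4 = 10^(3.01/10) = 2.000, G_4 = 10^(17.7/10) = 58.88
Friis cascade:
  F = 1.641 + (5.623 − 1)/0.6095 + (2.864 − 1)/0.1230 + (2.000 − 1)/186.2 = 24.38
NF = 10 log₁₀(24.38) = 13.87 dB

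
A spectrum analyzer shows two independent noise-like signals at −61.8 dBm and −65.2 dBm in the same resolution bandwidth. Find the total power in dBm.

−60.2 dBm

Convert to linear, add, convert back:
P₁ = 6.61×10⁻¹⁰ W, P₂ = 3.02×10⁻¹⁰ W
P_tot = 9.63×10⁻¹⁰ W → 10 log₁₀(P_tot / 10⁻³) = −60.2 dBm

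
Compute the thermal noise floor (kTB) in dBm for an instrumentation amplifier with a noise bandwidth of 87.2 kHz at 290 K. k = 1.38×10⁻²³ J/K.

P_n = kTB = 1.38×10⁻²³ × 290 × 8.72×10⁴ = 3.49×10⁻¹⁶ W
In dBm: 10 log₁₀(3.49×10⁻¹⁶ / 10⁻³) = −124.6 dBm

−124.6 dBm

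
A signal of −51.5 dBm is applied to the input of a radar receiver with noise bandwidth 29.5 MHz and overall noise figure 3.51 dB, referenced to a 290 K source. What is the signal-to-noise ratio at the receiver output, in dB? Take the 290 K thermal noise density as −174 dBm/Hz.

Noise floor: N = −174 + 10 log₁₀(B) + NF
10 log₁₀(2.95×10⁷) = 74.7 dB
N = −174 + 74.7 + 3.51 = −95.79 dBm
SNR = P_sig − N = −51.5 − (−95.79) = 44.29 dB → 44.3 dB

44.3 dB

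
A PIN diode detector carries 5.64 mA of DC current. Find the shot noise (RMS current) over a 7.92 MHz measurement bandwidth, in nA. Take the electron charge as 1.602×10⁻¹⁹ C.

120 nA

I_n = √(2qI·B)
2qI·B = 2 × 1.602×10⁻¹⁹ × 5.64×10⁻³ × 7.92×10⁶ = 1.43×10⁻¹⁴ A²
I_n = √(1.43×10⁻¹⁴) = 1.20×10⁻⁷ A = 120 nA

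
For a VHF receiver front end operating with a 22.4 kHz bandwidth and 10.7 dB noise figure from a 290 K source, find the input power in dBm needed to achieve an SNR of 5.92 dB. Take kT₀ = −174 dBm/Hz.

−113.9 dBm

Sensitivity = −174 + 10 log₁₀(B) + NF + SNR_min
= −174 + 43.5 + 10.7 + 5.92
= −113.88 dBm → −113.9 dBm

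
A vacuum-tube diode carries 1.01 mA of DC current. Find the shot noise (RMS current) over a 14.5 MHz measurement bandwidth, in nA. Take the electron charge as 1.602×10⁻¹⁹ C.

68.5 nA

I_n = √(2qI·B)
2qI·B = 2 × 1.602×10⁻¹⁹ × 1.01×10⁻³ × 1.45×10⁷ = 4.69×10⁻¹⁵ A²
I_n = √(4.69×10⁻¹⁵) = 6.85×10⁻⁸ A = 68.5 nA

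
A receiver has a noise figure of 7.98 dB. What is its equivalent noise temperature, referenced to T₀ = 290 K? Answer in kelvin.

F = 10^(7.98/10) = 6.28058
T_e = (F − 1)·T₀ = (6.28058 − 1) × 290 = 1531 K

1531 K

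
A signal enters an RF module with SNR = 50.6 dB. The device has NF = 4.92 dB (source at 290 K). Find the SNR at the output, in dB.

By definition F = SNR_in/SNR_out, so in dB: SNR_out = SNR_in − NF
SNR_out = 50.6 − 4.92 = 45.68 dB

45.68 dB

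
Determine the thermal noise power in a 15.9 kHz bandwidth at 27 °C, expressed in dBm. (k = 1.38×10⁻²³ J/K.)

T = 27 °C + 273.15 = 300.15 K
P_n = kTB = 1.38×10⁻²³ × 300.15 × 1.59×10⁴ = 6.59×10⁻¹⁷ W
In dBm: 10 log₁₀(6.59×10⁻¹⁷ / 10⁻³) = −131.8 dBm

−131.8 dBm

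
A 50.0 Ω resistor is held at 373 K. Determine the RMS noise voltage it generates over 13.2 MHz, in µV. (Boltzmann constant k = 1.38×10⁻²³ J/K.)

3.69 µV

V_n = √(4kTRB)
4kTRB = 4 × 1.38×10⁻²³ × 373 × 5.00×10¹ × 1.32×10⁷ = 1.36×10⁻¹¹ V²
V_n = √(1.36×10⁻¹¹) = 3.69×10⁻⁶ V = 3.69 µV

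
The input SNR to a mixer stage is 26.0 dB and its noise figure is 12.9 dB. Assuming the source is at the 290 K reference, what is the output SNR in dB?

By definition F = SNR_in/SNR_out, so in dB: SNR_out = SNR_in − NF
SNR_out = 26.0 − 12.9 = 13.1 dB

13.1 dB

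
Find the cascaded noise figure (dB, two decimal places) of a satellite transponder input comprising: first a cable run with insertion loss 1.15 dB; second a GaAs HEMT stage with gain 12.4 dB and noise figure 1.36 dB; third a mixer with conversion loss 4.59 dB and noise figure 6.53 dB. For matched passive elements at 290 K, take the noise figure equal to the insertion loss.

3.11 dB

Convert to linear (a loss of L dB is a gain of −L dB): F_i = 10^(NF_i/10), G_i = 10^(G_i,dB/10)
  Stage 1: F_1 = 10^(1.15/10) = 1.303, G_1 = 10^(−1.15/10) = 0.7674
  Stage 2: F_2 = 10^(1.36/10) = 1.368, G_2 = 10^(12.4/10) = 17.38
  Stage 3: F_3 = 10^(6.53/10) = 4.498, G_3 = 10^(−4.59/10) = 0.3475
Friis cascade:
  F = 1.303 + (1.368 − 1)/0.7674 + (4.498 − 1)/13.34 = 2.045
NF = 10 log₁₀(2.045) = 3.11 dB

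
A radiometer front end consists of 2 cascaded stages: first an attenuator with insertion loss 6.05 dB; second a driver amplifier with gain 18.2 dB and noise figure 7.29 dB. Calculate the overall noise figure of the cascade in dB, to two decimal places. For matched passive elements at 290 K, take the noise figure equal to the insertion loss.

Convert to linear (a loss of L dB is a gain of −L dB): F_i = 10^(NF_i/10), G_i = 10^(G_i,dB/10)
  Stage 1: F_1 = 10^(6.05/10) = 4.027, G_1 = 10^(−6.05/10) = 0.2483
  Stage 2: F_2 = 10^(7.29/10) = 5.358, G_2 = 10^(18.2/10) = 66.07
Friis cascade:
  F = 4.027 + (5.358 − 1)/0.2483 = 21.58
NF = 10 log₁₀(21.58) = 13.34 dB

13.34 dB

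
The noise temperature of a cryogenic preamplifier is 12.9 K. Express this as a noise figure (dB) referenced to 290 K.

F = 1 + T_e/T₀ = 1 + 12.9/290 = 1.04448
NF = 10 log₁₀(1.04448) = 0.189 dB

0.189 dB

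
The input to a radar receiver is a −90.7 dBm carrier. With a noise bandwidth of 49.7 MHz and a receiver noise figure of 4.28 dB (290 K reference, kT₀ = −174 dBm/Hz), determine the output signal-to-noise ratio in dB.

Noise floor: N = −174 + 10 log₁₀(B) + NF
10 log₁₀(4.97×10⁷) = 76.96 dB
N = −174 + 76.96 + 4.28 = −92.76 dBm
SNR = P_sig − N = −90.7 − (−92.76) = 2.06 dB → 2.1 dB

2.1 dB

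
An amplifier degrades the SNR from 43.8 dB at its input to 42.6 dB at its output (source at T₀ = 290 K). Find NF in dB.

1.2 dB

NF (dB) = SNR_in(dB) − SNR_out(dB) when the source is at T₀
NF = 43.8 − 42.6 = 1.2 dB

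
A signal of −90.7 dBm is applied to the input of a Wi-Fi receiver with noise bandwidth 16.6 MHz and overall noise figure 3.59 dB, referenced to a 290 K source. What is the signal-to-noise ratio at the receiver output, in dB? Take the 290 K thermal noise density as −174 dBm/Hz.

Noise floor: N = −174 + 10 log₁₀(B) + NF
10 log₁₀(1.66×10⁷) = 72.2 dB
N = −174 + 72.2 + 3.59 = −98.21 dBm
SNR = P_sig − N = −90.7 − (−98.21) = 7.51 dB → 7.5 dB

7.5 dB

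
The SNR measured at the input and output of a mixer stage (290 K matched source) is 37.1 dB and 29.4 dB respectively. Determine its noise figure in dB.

7.7 dB

NF (dB) = SNR_in(dB) − SNR_out(dB) when the source is at T₀
NF = 37.1 − 29.4 = 7.7 dB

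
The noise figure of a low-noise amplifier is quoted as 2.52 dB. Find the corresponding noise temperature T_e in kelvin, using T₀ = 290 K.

F = 10^(2.52/10) = 1.78649
T_e = (F − 1)·T₀ = (1.78649 − 1) × 290 = 228 K

228 K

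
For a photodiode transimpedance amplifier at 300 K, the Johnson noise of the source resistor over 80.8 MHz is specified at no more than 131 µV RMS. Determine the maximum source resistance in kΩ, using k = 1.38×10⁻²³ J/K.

Johnson–Nyquist: V_n = √(4kTRB) ⇒ R = V_n² / (4kTB)
4kTB = 4 × 1.38×10⁻²³ × 300 × 8.08×10⁷ = 1.34×10⁻¹²
R = (1.31×10⁻⁴)² / 1.34×10⁻¹² = 1.28×10⁴ Ω = 12.8 kΩ

12.8 kΩ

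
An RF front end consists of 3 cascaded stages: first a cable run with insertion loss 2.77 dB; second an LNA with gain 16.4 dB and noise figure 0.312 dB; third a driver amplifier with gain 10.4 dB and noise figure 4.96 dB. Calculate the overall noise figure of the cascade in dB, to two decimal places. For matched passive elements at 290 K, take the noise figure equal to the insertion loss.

Convert to linear (a loss of L dB is a gain of −L dB): F_i = 10^(NF_i/10), G_i = 10^(G_i,dB/10)
  Stage 1: F_1 = 10^(2.77/10) = 1.892, G_1 = 10^(−2.77/10) = 0.5284
  Stage 2: F_2 = 10^(0.312/10) = 1.074, G_2 = 10^(16.4/10) = 43.65
  Stage 3: F_3 = 10^(4.96/10) = 3.133, G_3 = 10^(10.4/10) = 10.96
Friis cascade:
  F = 1.892 + (1.074 − 1)/0.5284 + (3.133 − 1)/23.07 = 2.126
NF = 10 log₁₀(2.126) = 3.28 dB

3.28 dB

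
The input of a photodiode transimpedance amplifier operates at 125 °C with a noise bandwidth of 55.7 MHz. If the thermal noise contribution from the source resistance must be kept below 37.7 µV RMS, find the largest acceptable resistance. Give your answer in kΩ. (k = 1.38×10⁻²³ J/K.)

T = 125 °C + 273.15 = 398.15 K
Johnson–Nyquist: V_n = √(4kTRB) ⇒ R = V_n² / (4kTB)
4kTB = 4 × 1.38×10⁻²³ × 398.15 × 5.57×10⁷ = 1.22×10⁻¹²
R = (3.77×10⁻⁵)² / 1.22×10⁻¹² = 1.16×10³ Ω = 1.16 kΩ

1.16 kΩ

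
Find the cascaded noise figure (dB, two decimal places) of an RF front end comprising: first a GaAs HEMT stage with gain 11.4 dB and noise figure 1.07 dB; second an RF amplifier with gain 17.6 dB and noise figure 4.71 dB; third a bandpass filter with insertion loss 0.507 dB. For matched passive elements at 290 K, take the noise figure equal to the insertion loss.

1.53 dB

Convert to linear (a loss of L dB is a gain of −L dB): F_i = 10^(NF_i/10), G_i = 10^(G_i,dB/10)
  Stage 1: F_1 = 10^(1.07/10) = 1.279, G_1 = 10^(11.4/10) = 13.80
  Stage 2: F_2 = 10^(4.71/10) = 2.958, G_2 = 10^(17.6/10) = 57.54
  Stage 3: F_3 = 10^(0.507/10) = 1.124, G_3 = 10^(−0.507/10) = 0.8898
Friis cascade:
  F = 1.279 + (2.958 − 1)/13.80 + (1.124 − 1)/794.3 = 1.421
NF = 10 log₁₀(1.421) = 1.53 dB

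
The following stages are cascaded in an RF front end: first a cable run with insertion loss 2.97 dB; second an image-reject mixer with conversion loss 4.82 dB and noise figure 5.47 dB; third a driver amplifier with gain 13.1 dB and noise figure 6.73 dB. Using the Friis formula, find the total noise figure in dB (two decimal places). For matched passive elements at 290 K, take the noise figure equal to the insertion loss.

Convert to linear (a loss of L dB is a gain of −L dB): F_i = 10^(NF_i/10), G_i = 10^(G_i,dB/10)
  Stage 1: F_1 = 10^(2.97/10) = 1.982, G_1 = 10^(−2.97/10) = 0.5047
  Stage 2: F_2 = 10^(5.47/10) = 3.524, G_2 = 10^(−4.82/10) = 0.3296
  Stage 3: F_3 = 10^(6.73/10) = 4.710, G_3 = 10^(13.1/10) = 20.42
Friis cascade:
  F = 1.982 + (3.524 − 1)/0.5047 + (4.710 − 1)/0.1663 = 29.28
NF = 10 log₁₀(29.28) = 14.67 dB

14.67 dB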